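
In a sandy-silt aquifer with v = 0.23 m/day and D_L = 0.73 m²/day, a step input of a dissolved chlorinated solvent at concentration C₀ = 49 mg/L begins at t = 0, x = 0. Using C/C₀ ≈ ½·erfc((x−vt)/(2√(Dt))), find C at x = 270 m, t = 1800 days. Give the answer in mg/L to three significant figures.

48.9 mg/L

For a continuous step input, C/C₀ ≈ ½·erfc((x−vt)/(2√(Dt))).
vt = 0.23 × 1800 = 414 m and 2√(Dt) = 2√(0.73 × 1800) = 72.50 m.
Argument (x−vt)/(2√(Dt)) = (270 − 414)/72.50 = -1.986; ½·erfc(-1.986) = 0.9975.
C = 49 × 0.9975 = 48.9 mg/L.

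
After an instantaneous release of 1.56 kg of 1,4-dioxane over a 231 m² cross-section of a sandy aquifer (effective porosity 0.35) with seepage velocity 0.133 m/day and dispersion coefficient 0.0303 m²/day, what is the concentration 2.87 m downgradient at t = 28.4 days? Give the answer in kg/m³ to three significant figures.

0.00462 kg/m³

For an instantaneous plane source, C(x,t) = M/(n_e·A·√(4πDt)) · exp(−(x−vt)²/(4Dt)), with n_e·A the pore (flow) area.
Plume center vt = 0.133 × 28.4 = 3.7772 m, so the well at 2.87 m is 0.9072 m upgradient of the peak.
√(4πDt) = 3.288 m, giving peak height M/(n_e·A·√(4πDt)) = 1.56/(0.35 × 231 × 3.288) = 0.005868 kg/m³.
(x−vt)²/(4Dt) = (-0.9072)²/(4 × 0.0303 × 28.4) = 0.2391; exp(−0.2391) = 0.7873.
C = 0.005868 × 0.7873 = 0.00462 kg/m³.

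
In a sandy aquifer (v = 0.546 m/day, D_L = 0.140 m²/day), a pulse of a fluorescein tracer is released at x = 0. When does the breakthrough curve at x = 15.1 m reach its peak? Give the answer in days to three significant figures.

For the 1D instantaneous-source solution, setting ∂C/∂t = 0 at fixed x gives v²t² + 2Dt − x² = 0, so t = (√(D² + v²x²) − D)/v².
√(D² + v²x²) = √(0.140² + 0.546² × 15.1²) = 8.246; v² = 0.298116.
t = (8.246 − 0.140)/0.298116 = 27.2 days (vs. the pure-advection estimate x/v = 27.7 d).

27.2 days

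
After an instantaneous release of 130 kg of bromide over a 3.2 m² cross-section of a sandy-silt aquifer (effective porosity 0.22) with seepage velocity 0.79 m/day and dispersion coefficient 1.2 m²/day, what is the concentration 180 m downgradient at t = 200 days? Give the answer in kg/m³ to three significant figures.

For an instantaneous plane source, C(x,t) = M/(n_e·A·√(4πDt)) · exp(−(x−vt)²/(4Dt)), with n_e·A the pore (flow) area.
Plume center vt = 0.79 × 200 = 158 m, so the well at 180 m is 22 m downgradient of the peak.
√(4πDt) = 54.92 m, giving peak height M/(n_e·A·√(4πDt)) = 130/(0.22 × 3.2 × 54.92) = 3.362 kg/m³.
(x−vt)²/(4Dt) = (22)²/(4 × 1.2 × 200) = 0.5042; exp(−0.5042) = 0.6040.
C = 3.362 × 0.6040 = 2.03 kg/m³.

2.03 kg/m³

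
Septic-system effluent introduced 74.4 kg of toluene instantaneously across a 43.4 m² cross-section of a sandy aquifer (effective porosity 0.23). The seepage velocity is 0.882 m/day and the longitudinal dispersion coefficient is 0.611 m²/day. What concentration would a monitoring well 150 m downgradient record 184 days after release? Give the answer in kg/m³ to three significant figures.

For an instantaneous plane source, C(x,t) = M/(n_e·A·√(4πDt)) · exp(−(x−vt)²/(4Dt)), with n_e·A the pore (flow) area.
Plume center vt = 0.882 × 184 = 162.288 m, so the well at 150 m is 12.288 m upgradient of the peak.
√(4πDt) = 37.59 m, giving peak height M/(n_e·A·√(4πDt)) = 74.4/(0.23 × 43.4 × 37.59) = 0.1983 kg/m³.
(x−vt)²/(4Dt) = (-12.288)²/(4 × 0.611 × 184) = 0.3358; exp(−0.3358) = 0.7148.
C = 0.1983 × 0.7148 = 0.142 kg/m³.

0.142 kg/m³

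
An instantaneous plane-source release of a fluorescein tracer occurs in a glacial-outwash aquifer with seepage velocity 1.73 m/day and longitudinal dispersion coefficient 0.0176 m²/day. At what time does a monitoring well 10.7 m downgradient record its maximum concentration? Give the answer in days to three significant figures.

6.18 days

For the 1D instantaneous-source solution, setting ∂C/∂t = 0 at fixed x gives v²t² + 2Dt − x² = 0, so t = (√(D² + v²x²) − D)/v².
√(D² + v²x²) = √(0.0176² + 1.73² × 10.7²) = 18.51; v² = 2.9929.
t = (18.51 − 0.0176)/2.9929 = 6.18 days (vs. the pure-advection estimate x/v = 6.18 d).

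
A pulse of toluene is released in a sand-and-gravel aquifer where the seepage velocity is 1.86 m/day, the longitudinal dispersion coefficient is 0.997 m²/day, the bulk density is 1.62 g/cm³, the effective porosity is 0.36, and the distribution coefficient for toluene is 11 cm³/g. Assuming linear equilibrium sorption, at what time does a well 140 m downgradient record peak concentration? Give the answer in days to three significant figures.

3790 days

Retardation factor R = 1 + ρ_b·K_d/n = 1 + 1.62 × 11/0.36 = 50.50.
Sorption retards both mechanisms: v_R = v/R = 0.03683 m/day, D_R = D/R = 0.01974 m²/day.
Peak time from v_R²t² + 2D_R t − x² = 0: t = (√(D_R² + v_R²x²) − D_R)/v_R².
√(D_R² + v_R²x²) = √(0.01974² + 0.03683² × 140²) = 5.156; v_R² = 0.001356.
t = (5.156 − 0.01974)/0.001356 = 3790 days.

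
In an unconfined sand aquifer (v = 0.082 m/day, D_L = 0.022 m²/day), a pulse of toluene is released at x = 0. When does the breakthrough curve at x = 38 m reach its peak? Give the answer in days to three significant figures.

460 days

For the 1D instantaneous-source solution, setting ∂C/∂t = 0 at fixed x gives v²t² + 2Dt − x² = 0, so t = (√(D² + v²x²) − D)/v².
√(D² + v²x²) = √(0.022² + 0.082² × 38²) = 3.116; v² = 0.006724.
t = (3.116 − 0.022)/0.006724 = 460 days (vs. the pure-advection estimate x/v = 463 d).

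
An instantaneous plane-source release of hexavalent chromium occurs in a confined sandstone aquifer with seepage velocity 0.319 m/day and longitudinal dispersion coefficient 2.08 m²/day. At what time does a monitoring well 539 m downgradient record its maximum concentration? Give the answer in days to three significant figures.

For the 1D instantaneous-source solution, setting ∂C/∂t = 0 at fixed x gives v²t² + 2Dt − x² = 0, so t = (√(D² + v²x²) − D)/v².
√(D² + v²x²) = √(2.08² + 0.319² × 539²) = 172.0; v² = 0.101761.
t = (172.0 − 2.08)/0.101761 = 1670 days (vs. the pure-advection estimate x/v = 1690 d).

1670 days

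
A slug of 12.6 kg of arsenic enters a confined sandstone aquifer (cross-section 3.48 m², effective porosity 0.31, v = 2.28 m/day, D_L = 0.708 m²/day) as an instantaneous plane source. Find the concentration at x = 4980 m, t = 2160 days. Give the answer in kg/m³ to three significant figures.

0.0512 kg/m³

For an instantaneous plane source, C(x,t) = M/(n_e·A·√(4πDt)) · exp(−(x−vt)²/(4Dt)), with n_e·A the pore (flow) area.
Plume center vt = 2.28 × 2160 = 4924.8 m, so the well at 4980 m is 55.2 m downgradient of the peak.
√(4πDt) = 138.6 m, giving peak height M/(n_e·A·√(4πDt)) = 12.6/(0.31 × 3.48 × 138.6) = 0.08427 kg/m³.
(x−vt)²/(4Dt) = (55.2)²/(4 × 0.708 × 2160) = 0.4981; exp(−0.4981) = 0.6077.
C = 0.08427 × 0.6077 = 0.0512 kg/m³.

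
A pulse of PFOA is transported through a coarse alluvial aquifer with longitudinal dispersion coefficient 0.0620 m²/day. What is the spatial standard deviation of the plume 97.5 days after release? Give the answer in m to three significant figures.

3.48 m

Dispersive spreading gives a Gaussian with σ² = 2Dt; advection only shifts the center.
σ = √(2 × 0.0620 × 97.5) = 3.48 m.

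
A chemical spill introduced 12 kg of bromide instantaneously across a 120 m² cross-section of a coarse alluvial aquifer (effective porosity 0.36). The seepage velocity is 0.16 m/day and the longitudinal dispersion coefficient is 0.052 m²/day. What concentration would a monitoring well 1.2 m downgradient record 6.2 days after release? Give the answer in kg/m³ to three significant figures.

0.133 kg/m³

For an instantaneous plane source, C(x,t) = M/(n_e·A·√(4πDt)) · exp(−(x−vt)²/(4Dt)), with n_e·A the pore (flow) area.
Plume center vt = 0.16 × 6.2 = 0.992 m, so the well at 1.2 m is 0.208 m downgradient of the peak.
√(4πDt) = 2.013 m, giving peak height M/(n_e·A·√(4πDt)) = 12/(0.36 × 120 × 2.013) = 0.1380 kg/m³.
(x−vt)²/(4Dt) = (0.208)²/(4 × 0.052 × 6.2) = 0.03355; exp(−0.03355) = 0.9670.
C = 0.1380 × 0.9670 = 0.133 kg/m³.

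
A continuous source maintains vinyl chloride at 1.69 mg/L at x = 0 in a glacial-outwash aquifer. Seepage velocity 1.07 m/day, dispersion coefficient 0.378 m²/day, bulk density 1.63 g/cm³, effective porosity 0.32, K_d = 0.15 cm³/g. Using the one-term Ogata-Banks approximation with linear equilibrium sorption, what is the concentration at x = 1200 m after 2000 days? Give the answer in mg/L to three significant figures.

1.14 mg/L

Retardation factor R = 1 + ρ_b·K_d/n = 1 + 1.63 × 0.15/0.32 = 1.764.
Sorption retards both mechanisms: v_R = v/R = 0.6066 m/day, D_R = D/R = 0.2143 m²/day.
v_R·t = 0.6066 × 2000 = 1213.2 m; 2√(D_R t) = 41.41 m; argument = (1200 − 1213.2)/41.41 = -0.3188.
C = C₀ × ½·erfc(-0.3188) = 1.69 × 0.6740 = 1.14 mg/L.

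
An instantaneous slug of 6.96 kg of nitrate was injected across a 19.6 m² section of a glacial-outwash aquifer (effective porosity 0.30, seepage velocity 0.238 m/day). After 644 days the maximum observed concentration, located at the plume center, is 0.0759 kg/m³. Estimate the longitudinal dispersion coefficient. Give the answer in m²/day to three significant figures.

At the plume center C_max = M/(n_e·A·√(4πDt)), so D = M²/(4πt·(n_e·A·C_max)²).
n_e·A·C_max = 0.30 × 19.6 × 0.0759 = 0.4463 kg/m.
D = 6.96²/(4π × 644 × 0.4463²) = 0.0301 m²/day.

0.0301 m²/day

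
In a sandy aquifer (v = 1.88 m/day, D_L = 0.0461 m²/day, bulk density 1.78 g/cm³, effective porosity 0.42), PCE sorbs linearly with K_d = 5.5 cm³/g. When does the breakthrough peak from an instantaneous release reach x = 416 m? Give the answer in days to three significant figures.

5380 days

Retardation factor R = 1 + ρ_b·K_d/n = 1 + 1.78 × 5.5/0.42 = 24.31.
Sorption retards both mechanisms: v_R = v/R = 0.07733 m/day, D_R = D/R = 0.001896 m²/day.
Peak time from v_R²t² + 2D_R t − x² = 0: t = (√(D_R² + v_R²x²) − D_R)/v_R².
√(D_R² + v_R²x²) = √(0.001896² + 0.07733² × 416²) = 32.17; v_R² = 0.005980.
t = (32.17 − 0.001896)/0.005980 = 5380 days.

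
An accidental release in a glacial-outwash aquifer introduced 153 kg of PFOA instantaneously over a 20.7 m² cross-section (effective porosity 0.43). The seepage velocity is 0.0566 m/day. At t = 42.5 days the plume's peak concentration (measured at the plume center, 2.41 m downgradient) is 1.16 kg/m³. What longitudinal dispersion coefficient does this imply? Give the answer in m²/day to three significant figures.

At the plume center C_max = M/(n_e·A·√(4πDt)), so D = M²/(4πt·(n_e·A·C_max)²).
n_e·A·C_max = 0.43 × 20.7 × 1.16 = 10.33 kg/m.
D = 153²/(4π × 42.5 × 10.33²) = 0.411 m²/day.

0.411 m²/day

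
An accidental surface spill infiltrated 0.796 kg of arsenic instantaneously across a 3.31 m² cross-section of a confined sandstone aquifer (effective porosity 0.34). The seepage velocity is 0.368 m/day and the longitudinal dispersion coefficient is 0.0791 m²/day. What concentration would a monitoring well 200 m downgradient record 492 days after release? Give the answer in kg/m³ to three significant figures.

0.00319 kg/m³

For an instantaneous plane source, C(x,t) = M/(n_e·A·√(4πDt)) · exp(−(x−vt)²/(4Dt)), with n_e·A the pore (flow) area.
Plume center vt = 0.368 × 492 = 181.056 m, so the well at 200 m is 18.944 m downgradient of the peak.
√(4πDt) = 22.11 m, giving peak height M/(n_e·A·√(4πDt)) = 0.796/(0.34 × 3.31 × 22.11) = 0.03199 kg/m³.
(x−vt)²/(4Dt) = (18.944)²/(4 × 0.0791 × 492) = 2.305; exp(−2.305) = 0.09976.
C = 0.03199 × 0.09976 = 0.00319 kg/m³.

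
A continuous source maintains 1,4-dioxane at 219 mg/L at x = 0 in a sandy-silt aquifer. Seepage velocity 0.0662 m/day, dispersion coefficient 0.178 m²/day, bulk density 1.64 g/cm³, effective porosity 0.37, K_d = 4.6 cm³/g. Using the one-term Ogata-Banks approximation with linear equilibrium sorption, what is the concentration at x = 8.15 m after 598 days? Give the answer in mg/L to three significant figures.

Retardation factor R = 1 + ρ_b·K_d/n = 1 + 1.64 × 4.6/0.37 = 21.39.
Sorption retards both mechanisms: v_R = v/R = 0.003095 m/day, D_R = D/R = 0.008322 m²/day.
v_R·t = 0.003095 × 598 = 1.85081 m; 2√(D_R t) = 4.462 m; argument = (8.15 − 1.85081)/4.462 = 1.412.
C = C₀ × ½·erfc(1.412) = 219 × 0.02292 = 5.02 mg/L.

5.02 mg/L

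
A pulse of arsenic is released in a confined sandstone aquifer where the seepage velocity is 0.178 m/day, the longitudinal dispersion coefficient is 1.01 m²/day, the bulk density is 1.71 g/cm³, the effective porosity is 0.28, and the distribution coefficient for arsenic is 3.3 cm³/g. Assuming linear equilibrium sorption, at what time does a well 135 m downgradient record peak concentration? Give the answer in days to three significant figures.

15400 days

Retardation factor R = 1 + ρ_b·K_d/n = 1 + 1.71 × 3.3/0.28 = 21.15.
Sorption retards both mechanisms: v_R = v/R = 0.008416 m/day, D_R = D/R = 0.04775 m²/day.
Peak time from v_R²t² + 2D_R t − x² = 0: t = (√(D_R² + v_R²x²) − D_R)/v_R².
√(D_R² + v_R²x²) = √(0.04775² + 0.008416² × 135²) = 1.137; v_R² = 7.083e-05.
t = (1.137 − 0.04775)/7.083e-05 = 15400 days.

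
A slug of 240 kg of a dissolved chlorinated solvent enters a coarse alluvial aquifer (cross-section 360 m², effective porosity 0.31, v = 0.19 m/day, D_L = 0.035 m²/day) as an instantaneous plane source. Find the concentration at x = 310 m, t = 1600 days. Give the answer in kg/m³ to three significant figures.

For an instantaneous plane source, C(x,t) = M/(n_e·A·√(4πDt)) · exp(−(x−vt)²/(4Dt)), with n_e·A the pore (flow) area.
Plume center vt = 0.19 × 1600 = 304 m, so the well at 310 m is 6 m downgradient of the peak.
√(4πDt) = 26.53 m, giving peak height M/(n_e·A·√(4πDt)) = 240/(0.31 × 360 × 26.53) = 0.08106 kg/m³.
(x−vt)²/(4Dt) = (6)²/(4 × 0.035 × 1600) = 0.1607; exp(−0.1607) = 0.8515.
C = 0.08106 × 0.8515 = 0.0690 kg/m³.

0.0690 kg/m³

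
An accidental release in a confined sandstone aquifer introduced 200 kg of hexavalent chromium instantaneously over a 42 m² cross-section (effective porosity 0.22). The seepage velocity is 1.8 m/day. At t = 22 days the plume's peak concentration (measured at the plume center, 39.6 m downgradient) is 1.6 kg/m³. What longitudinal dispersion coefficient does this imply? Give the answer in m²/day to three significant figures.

0.662 m²/day

At the plume center C_max = M/(n_e·A·√(4πDt)), so D = M²/(4πt·(n_e·A·C_max)²).
n_e·A·C_max = 0.22 × 42 × 1.6 = 14.78 kg/m.
D = 200²/(4π × 22 × 14.78²) = 0.662 m²/day.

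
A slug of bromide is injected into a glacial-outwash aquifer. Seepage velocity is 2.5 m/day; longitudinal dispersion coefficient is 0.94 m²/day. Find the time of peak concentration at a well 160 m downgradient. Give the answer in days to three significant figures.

63.8 days

For the 1D instantaneous-source solution, setting ∂C/∂t = 0 at fixed x gives v²t² + 2Dt − x² = 0, so t = (√(D² + v²x²) − D)/v².
√(D² + v²x²) = √(0.94² + 2.5² × 160²) = 400.0; v² = 6.25.
t = (400.0 − 0.94)/6.25 = 63.8 days (vs. the pure-advection estimate x/v = 64.0 d).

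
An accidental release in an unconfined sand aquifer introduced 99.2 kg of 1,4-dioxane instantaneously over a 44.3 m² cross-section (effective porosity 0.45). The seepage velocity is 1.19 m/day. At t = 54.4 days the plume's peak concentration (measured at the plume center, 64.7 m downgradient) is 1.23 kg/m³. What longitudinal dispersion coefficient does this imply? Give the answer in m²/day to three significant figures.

At the plume center C_max = M/(n_e·A·√(4πDt)), so D = M²/(4πt·(n_e·A·C_max)²).
n_e·A·C_max = 0.45 × 44.3 × 1.23 = 24.52 kg/m.
D = 99.2²/(4π × 54.4 × 24.52²) = 0.0239 m²/day.

0.0239 m²/day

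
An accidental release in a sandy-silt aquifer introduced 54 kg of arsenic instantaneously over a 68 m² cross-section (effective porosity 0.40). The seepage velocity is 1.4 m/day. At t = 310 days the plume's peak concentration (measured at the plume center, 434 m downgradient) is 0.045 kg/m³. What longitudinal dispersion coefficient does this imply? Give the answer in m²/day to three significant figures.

0.500 m²/day

At the plume center C_max = M/(n_e·A·√(4πDt)), so D = M²/(4πt·(n_e·A·C_max)²).
n_e·A·C_max = 0.40 × 68 × 0.045 = 1.224 kg/m.
D = 54²/(4π × 310 × 1.224²) = 0.500 m²/day.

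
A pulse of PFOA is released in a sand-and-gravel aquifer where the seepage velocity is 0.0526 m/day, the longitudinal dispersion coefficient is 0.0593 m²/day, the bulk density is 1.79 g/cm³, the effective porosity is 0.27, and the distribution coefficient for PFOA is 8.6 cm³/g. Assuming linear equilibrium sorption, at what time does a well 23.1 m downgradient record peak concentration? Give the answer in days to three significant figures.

Retardation factor R = 1 + ρ_b·K_d/n = 1 + 1.79 × 8.6/0.27 = 58.01.
Sorption retards both mechanisms: v_R = v/R = 0.0009067 m/day, D_R = D/R = 0.001022 m²/day.
Peak time from v_R²t² + 2D_R t − x² = 0: t = (√(D_R² + v_R²x²) − D_R)/v_R².
√(D_R² + v_R²x²) = √(0.001022² + 0.0009067² × 23.1²) = 0.02097; v_R² = 8.221e-07.
t = (0.02097 − 0.001022)/8.221e-07 = 24300 days.

24300 days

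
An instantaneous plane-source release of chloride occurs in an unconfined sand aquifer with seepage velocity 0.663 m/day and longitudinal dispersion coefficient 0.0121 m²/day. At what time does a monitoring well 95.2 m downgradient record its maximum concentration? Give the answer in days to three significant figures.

For the 1D instantaneous-source solution, setting ∂C/∂t = 0 at fixed x gives v²t² + 2Dt − x² = 0, so t = (√(D² + v²x²) − D)/v².
√(D² + v²x²) = √(0.0121² + 0.663² × 95.2²) = 63.12; v² = 0.439569.
t = (63.12 − 0.0121)/0.439569 = 144 days (vs. the pure-advection estimate x/v = 144 d).

144 days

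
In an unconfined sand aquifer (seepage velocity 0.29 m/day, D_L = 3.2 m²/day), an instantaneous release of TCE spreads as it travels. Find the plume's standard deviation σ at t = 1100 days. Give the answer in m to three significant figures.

Dispersive spreading gives a Gaussian with σ² = 2Dt; advection only shifts the center.
σ = √(2 × 3.2 × 1100) = 83.9 m.

83.9 m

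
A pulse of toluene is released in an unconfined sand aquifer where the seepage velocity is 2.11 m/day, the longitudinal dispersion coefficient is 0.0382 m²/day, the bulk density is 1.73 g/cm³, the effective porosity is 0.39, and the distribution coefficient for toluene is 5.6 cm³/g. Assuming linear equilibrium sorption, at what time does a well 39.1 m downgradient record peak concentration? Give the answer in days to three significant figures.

Retardation factor R = 1 + ρ_b·K_d/n = 1 + 1.73 × 5.6/0.39 = 25.84.
Sorption retards both mechanisms: v_R = v/R = 0.08166 m/day, D_R = D/R = 0.001478 m²/day.
Peak time from v_R²t² + 2D_R t − x² = 0: t = (√(D_R² + v_R²x²) − D_R)/v_R².
√(D_R² + v_R²x²) = √(0.001478² + 0.08166² × 39.1²) = 3.193; v_R² = 0.006668.
t = (3.193 − 0.001478)/0.006668 = 479 days.

479 days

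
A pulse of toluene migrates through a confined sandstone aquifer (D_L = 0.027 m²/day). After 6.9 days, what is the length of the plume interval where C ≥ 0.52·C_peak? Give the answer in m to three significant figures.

The plume is Gaussian with σ = √(2Dt) = √(2 × 0.027 × 6.9) = 0.6104 m.
C/C_peak = exp(−Δx²/(2σ²)) = 0.52 ⇒ Δx = σ·√(−2 ln 0.52) = 0.6104 × 1.144 = 0.6983 m.
Width = 2Δx = 1.40 m.

1.40 m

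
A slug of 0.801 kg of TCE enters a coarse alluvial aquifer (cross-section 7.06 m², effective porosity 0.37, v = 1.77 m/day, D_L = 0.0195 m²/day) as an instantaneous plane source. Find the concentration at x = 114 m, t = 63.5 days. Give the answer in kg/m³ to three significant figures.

For an instantaneous plane source, C(x,t) = M/(n_e·A·√(4πDt)) · exp(−(x−vt)²/(4Dt)), with n_e·A the pore (flow) area.
Plume center vt = 1.77 × 63.5 = 112.395 m, so the well at 114 m is 1.605 m downgradient of the peak.
√(4πDt) = 3.945 m, giving peak height M/(n_e·A·√(4πDt)) = 0.801/(0.37 × 7.06 × 3.945) = 0.07773 kg/m³.
(x−vt)²/(4Dt) = (1.605)²/(4 × 0.0195 × 63.5) = 0.5201; exp(−0.5201) = 0.5945.
C = 0.07773 × 0.5945 = 0.0462 kg/m³.

0.0462 kg/m³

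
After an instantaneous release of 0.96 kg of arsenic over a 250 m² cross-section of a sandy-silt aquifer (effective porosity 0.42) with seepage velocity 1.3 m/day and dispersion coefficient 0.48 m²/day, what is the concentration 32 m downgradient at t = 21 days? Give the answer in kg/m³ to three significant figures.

0.000470 kg/m³

For an instantaneous plane source, C(x,t) = M/(n_e·A·√(4πDt)) · exp(−(x−vt)²/(4Dt)), with n_e·A the pore (flow) area.
Plume center vt = 1.3 × 21 = 27.3 m, so the well at 32 m is 4.7 m downgradient of the peak.
√(4πDt) = 11.25 m, giving peak height M/(n_e·A·√(4πDt)) = 0.96/(0.42 × 250 × 11.25) = 0.0008127 kg/m³.
(x−vt)²/(4Dt) = (4.7)²/(4 × 0.48 × 21) = 0.5479; exp(−0.5479) = 0.5782.
C = 0.0008127 × 0.5782 = 0.000470 kg/m³.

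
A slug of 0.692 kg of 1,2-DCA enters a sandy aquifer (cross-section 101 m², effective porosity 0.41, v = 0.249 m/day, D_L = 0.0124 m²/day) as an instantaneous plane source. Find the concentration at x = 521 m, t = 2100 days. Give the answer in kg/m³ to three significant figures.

0.000892 kg/m³

For an instantaneous plane source, C(x,t) = M/(n_e·A·√(4πDt)) · exp(−(x−vt)²/(4Dt)), with n_e·A the pore (flow) area.
Plume center vt = 0.249 × 2100 = 522.9 m, so the well at 521 m is 1.9 m upgradient of the peak.
√(4πDt) = 18.09 m, giving peak height M/(n_e·A·√(4πDt)) = 0.692/(0.41 × 101 × 18.09) = 0.0009238 kg/m³.
(x−vt)²/(4Dt) = (-1.9)²/(4 × 0.0124 × 2100) = 0.03466; exp(−0.03466) = 0.9659.
C = 0.0009238 × 0.9659 = 0.000892 kg/m³.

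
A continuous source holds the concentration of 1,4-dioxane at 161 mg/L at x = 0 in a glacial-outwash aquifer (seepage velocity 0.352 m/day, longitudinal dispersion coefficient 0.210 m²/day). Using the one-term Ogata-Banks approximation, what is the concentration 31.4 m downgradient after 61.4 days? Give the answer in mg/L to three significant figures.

For a continuous step input, C/C₀ ≈ ½·erfc((x−vt)/(2√(Dt))).
vt = 0.352 × 61.4 = 21.6128 m and 2√(Dt) = 2√(0.210 × 61.4) = 7.182 m.
Argument (x−vt)/(2√(Dt)) = (31.4 − 21.6128)/7.182 = 1.363; ½·erfc(1.363) = 0.02695.
C = 161 × 0.02695 = 4.34 mg/L.

4.34 mg/L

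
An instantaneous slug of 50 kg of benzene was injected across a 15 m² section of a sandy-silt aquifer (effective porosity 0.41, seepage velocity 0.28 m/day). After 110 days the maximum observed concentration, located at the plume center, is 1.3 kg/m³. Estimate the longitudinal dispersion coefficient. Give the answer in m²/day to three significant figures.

At the plume center C_max = M/(n_e·A·√(4πDt)), so D = M²/(4πt·(n_e·A·C_max)²).
n_e·A·C_max = 0.41 × 15 × 1.3 = 7.995 kg/m.
D = 50²/(4π × 110 × 7.995²) = 0.0283 m²/day.

0.0283 m²/day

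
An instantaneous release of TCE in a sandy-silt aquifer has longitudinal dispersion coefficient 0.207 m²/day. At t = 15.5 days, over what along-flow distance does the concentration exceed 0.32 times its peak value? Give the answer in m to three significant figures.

7.65 m

The plume is Gaussian with σ = √(2Dt) = √(2 × 0.207 × 15.5) = 2.533 m.
C/C_peak = exp(−Δx²/(2σ²)) = 0.32 ⇒ Δx = σ·√(−2 ln 0.32) = 2.533 × 1.510 = 3.825 m.
Width = 2Δx = 7.65 m.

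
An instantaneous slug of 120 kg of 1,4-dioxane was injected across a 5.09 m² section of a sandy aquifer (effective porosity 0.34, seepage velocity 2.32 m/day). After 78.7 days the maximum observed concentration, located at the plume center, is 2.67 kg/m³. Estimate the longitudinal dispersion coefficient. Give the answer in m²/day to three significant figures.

0.682 m²/day

At the plume center C_max = M/(n_e·A·√(4πDt)), so D = M²/(4πt·(n_e·A·C_max)²).
n_e·A·C_max = 0.34 × 5.09 × 2.67 = 4.621 kg/m.
D = 120²/(4π × 78.7 × 4.621²) = 0.682 m²/day.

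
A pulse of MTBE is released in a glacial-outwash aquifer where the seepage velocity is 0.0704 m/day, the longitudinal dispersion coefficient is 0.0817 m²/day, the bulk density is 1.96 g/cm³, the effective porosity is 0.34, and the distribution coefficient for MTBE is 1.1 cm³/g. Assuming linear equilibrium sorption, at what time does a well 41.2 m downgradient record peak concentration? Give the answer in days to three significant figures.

4180 days

Retardation factor R = 1 + ρ_b·K_d/n = 1 + 1.96 × 1.1/0.34 = 7.341.
Sorption retards both mechanisms: v_R = v/R = 0.009590 m/day, D_R = D/R = 0.01113 m²/day.
Peak time from v_R²t² + 2D_R t − x² = 0: t = (√(D_R² + v_R²x²) − D_R)/v_R².
√(D_R² + v_R²x²) = √(0.01113² + 0.009590² × 41.2²) = 0.3953; v_R² = 9.197e-05.
t = (0.3953 − 0.01113)/9.197e-05 = 4180 days.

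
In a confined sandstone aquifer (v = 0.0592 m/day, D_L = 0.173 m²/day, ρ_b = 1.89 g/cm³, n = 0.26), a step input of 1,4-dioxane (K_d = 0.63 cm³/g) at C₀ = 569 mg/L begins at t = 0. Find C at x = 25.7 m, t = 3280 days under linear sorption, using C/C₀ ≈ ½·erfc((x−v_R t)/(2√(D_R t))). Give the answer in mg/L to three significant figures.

Retardation factor R = 1 + ρ_b·K_d/n = 1 + 1.89 × 0.63/0.26 = 5.580.
Sorption retards both mechanisms: v_R = v/R = 0.01061 m/day, D_R = D/R = 0.03100 m²/day.
v_R·t = 0.01061 × 3280 = 34.8008 m; 2√(D_R t) = 20.17 m; argument = (25.7 − 34.8008)/20.17 = -0.4512.
C = C₀ × ½·erfc(-0.4512) = 569 × 0.7383 = 420 mg/L.

420 mg/L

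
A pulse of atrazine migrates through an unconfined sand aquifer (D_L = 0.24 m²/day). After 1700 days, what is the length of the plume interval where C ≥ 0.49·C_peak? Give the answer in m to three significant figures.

68.2 m

The plume is Gaussian with σ = √(2Dt) = √(2 × 0.24 × 1700) = 28.57 m.
C/C_peak = exp(−Δx²/(2σ²)) = 0.49 ⇒ Δx = σ·√(−2 ln 0.49) = 28.57 × 1.194 = 34.11 m.
Width = 2Δx = 68.2 m.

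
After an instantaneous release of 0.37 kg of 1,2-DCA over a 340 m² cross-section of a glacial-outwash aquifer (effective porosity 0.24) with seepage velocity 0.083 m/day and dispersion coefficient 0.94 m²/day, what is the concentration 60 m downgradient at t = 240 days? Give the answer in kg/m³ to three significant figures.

For an instantaneous plane source, C(x,t) = M/(n_e·A·√(4πDt)) · exp(−(x−vt)²/(4Dt)), with n_e·A the pore (flow) area.
Plume center vt = 0.083 × 240 = 19.92 m, so the well at 60 m is 40.08 m downgradient of the peak.
√(4πDt) = 53.24 m, giving peak height M/(n_e·A·√(4πDt)) = 0.37/(0.24 × 340 × 53.24) = 8.517e-05 kg/m³.
(x−vt)²/(4Dt) = (40.08)²/(4 × 0.94 × 240) = 1.780; exp(−1.780) = 0.1686.
C = 8.517e-05 × 0.1686 = 1.44e-05 kg/m³.

1.44e-05 kg/m³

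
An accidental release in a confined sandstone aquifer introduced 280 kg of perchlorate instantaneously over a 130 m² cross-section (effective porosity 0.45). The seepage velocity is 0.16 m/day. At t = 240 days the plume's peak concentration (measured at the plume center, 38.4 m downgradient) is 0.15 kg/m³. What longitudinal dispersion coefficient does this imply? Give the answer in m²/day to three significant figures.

0.338 m²/day

At the plume center C_max = M/(n_e·A·√(4πDt)), so D = M²/(4πt·(n_e·A·C_max)²).
n_e·A·C_max = 0.45 × 130 × 0.15 = 8.775 kg/m.
D = 280²/(4π × 240 × 8.775²) = 0.338 m²/day.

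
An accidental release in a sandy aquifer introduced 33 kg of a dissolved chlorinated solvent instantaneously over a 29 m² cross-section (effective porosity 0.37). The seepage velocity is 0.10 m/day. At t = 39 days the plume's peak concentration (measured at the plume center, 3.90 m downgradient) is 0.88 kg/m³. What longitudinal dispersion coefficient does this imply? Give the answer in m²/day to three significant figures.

At the plume center C_max = M/(n_e·A·√(4πDt)), so D = M²/(4πt·(n_e·A·C_max)²).
n_e·A·C_max = 0.37 × 29 × 0.88 = 9.442 kg/m.
D = 33²/(4π × 39 × 9.442²) = 0.0249 m²/day.

0.0249 m²/day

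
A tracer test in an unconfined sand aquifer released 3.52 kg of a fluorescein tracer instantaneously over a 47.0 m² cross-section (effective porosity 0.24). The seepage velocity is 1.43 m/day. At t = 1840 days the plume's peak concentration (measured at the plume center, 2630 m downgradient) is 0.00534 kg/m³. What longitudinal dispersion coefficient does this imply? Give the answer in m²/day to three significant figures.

At the plume center C_max = M/(n_e·A·√(4πDt)), so D = M²/(4πt·(n_e·A·C_max)²).
n_e·A·C_max = 0.24 × 47.0 × 0.00534 = 0.06024 kg/m.
D = 3.52²/(4π × 1840 × 0.06024²) = 0.148 m²/day.

0.148 m²/day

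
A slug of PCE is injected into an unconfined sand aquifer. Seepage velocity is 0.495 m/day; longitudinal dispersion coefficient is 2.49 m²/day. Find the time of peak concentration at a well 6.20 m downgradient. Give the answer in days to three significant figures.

5.97 days

For the 1D instantaneous-source solution, setting ∂C/∂t = 0 at fixed x gives v²t² + 2Dt − x² = 0, so t = (√(D² + v²x²) − D)/v².
√(D² + v²x²) = √(2.49² + 0.495² × 6.20²) = 3.952; v² = 0.245025.
t = (3.952 − 2.49)/0.245025 = 5.97 days (vs. the pure-advection estimate x/v = 12.5 d).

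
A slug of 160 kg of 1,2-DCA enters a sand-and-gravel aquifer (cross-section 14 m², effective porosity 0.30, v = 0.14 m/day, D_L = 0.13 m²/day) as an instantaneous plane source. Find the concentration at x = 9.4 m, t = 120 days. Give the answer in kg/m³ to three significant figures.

1.13 kg/m³

For an instantaneous plane source, C(x,t) = M/(n_e·A·√(4πDt)) · exp(−(x−vt)²/(4Dt)), with n_e·A the pore (flow) area.
Plume center vt = 0.14 × 120 = 16.8 m, so the well at 9.4 m is 7.4 m upgradient of the peak.
√(4πDt) = 14.00 m, giving peak height M/(n_e·A·√(4πDt)) = 160/(0.30 × 14 × 14.00) = 2.721 kg/m³.
(x−vt)²/(4Dt) = (-7.4)²/(4 × 0.13 × 120) = 0.8776; exp(−0.8776) = 0.4158.
C = 2.721 × 0.4158 = 1.13 kg/m³.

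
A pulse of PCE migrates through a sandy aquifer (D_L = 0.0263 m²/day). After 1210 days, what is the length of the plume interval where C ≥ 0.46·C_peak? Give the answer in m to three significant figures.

The plume is Gaussian with σ = √(2Dt) = √(2 × 0.0263 × 1210) = 7.978 m.
C/C_peak = exp(−Δx²/(2σ²)) = 0.46 ⇒ Δx = σ·√(−2 ln 0.46) = 7.978 × 1.246 = 9.941 m.
Width = 2Δx = 19.9 m.

19.9 m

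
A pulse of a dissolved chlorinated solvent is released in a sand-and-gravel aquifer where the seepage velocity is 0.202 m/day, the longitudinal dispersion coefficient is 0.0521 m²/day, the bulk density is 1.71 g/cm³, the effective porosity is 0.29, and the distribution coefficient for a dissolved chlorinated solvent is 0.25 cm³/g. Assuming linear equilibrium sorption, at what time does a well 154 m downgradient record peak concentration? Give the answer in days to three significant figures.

1880 days

Retardation factor R = 1 + ρ_b·K_d/n = 1 + 1.71 × 0.25/0.29 = 2.474.
Sorption retards both mechanisms: v_R = v/R = 0.08165 m/day, D_R = D/R = 0.02106 m²/day.
Peak time from v_R²t² + 2D_R t − x² = 0: t = (√(D_R² + v_R²x²) − D_R)/v_R².
√(D_R² + v_R²x²) = √(0.02106² + 0.08165² × 154²) = 12.57; v_R² = 0.006667.
t = (12.57 − 0.02106)/0.006667 = 1880 days.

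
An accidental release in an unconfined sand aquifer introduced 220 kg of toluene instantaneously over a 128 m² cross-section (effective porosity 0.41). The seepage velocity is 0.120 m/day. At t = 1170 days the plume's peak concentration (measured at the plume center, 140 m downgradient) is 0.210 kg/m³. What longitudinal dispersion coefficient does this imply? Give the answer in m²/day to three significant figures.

At the plume center C_max = M/(n_e·A·√(4πDt)), so D = M²/(4πt·(n_e·A·C_max)²).
n_e·A·C_max = 0.41 × 128 × 0.210 = 11.02 kg/m.
D = 220²/(4π × 1170 × 11.02²) = 0.0271 m²/day.

0.0271 m²/day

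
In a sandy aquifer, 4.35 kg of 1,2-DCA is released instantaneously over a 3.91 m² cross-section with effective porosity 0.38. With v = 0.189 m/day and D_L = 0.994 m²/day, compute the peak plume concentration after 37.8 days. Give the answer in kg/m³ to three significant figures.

The peak of an instantaneous 1D plume sits at x = vt; there the Gaussian factor is 1 and C_max = M/(n_e·A·√(4πDt)), where n_e·A is the pore area the mass is dissolved in.
√(4πDt) = √(4π × 0.994 × 37.8) = 21.73 m, so C_max = 4.35/(0.38 × 3.91 × 21.73) = 0.135 kg/m³.

0.135 kg/m³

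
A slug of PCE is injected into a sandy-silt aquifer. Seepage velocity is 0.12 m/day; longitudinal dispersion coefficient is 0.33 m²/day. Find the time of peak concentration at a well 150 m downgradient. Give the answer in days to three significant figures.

For the 1D instantaneous-source solution, setting ∂C/∂t = 0 at fixed x gives v²t² + 2Dt − x² = 0, so t = (√(D² + v²x²) − D)/v².
√(D² + v²x²) = √(0.33² + 0.12² × 150²) = 18.00; v² = 0.0144.
t = (18.00 − 0.33)/0.0144 = 1230 days (vs. the pure-advection estimate x/v = 1250 d).

1230 days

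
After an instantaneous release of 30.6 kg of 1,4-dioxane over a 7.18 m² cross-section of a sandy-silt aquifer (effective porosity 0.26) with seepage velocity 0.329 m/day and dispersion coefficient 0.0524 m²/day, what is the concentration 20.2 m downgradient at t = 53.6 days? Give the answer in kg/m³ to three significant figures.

For an instantaneous plane source, C(x,t) = M/(n_e·A·√(4πDt)) · exp(−(x−vt)²/(4Dt)), with n_e·A the pore (flow) area.
Plume center vt = 0.329 × 53.6 = 17.6344 m, so the well at 20.2 m is 2.5656 m downgradient of the peak.
√(4πDt) = 5.941 m, giving peak height M/(n_e·A·√(4πDt)) = 30.6/(0.26 × 7.18 × 5.941) = 2.759 kg/m³.
(x−vt)²/(4Dt) = (2.5656)²/(4 × 0.0524 × 53.6) = 0.5859; exp(−0.5859) = 0.5566.
C = 2.759 × 0.5566 = 1.54 kg/m³.

1.54 kg/m³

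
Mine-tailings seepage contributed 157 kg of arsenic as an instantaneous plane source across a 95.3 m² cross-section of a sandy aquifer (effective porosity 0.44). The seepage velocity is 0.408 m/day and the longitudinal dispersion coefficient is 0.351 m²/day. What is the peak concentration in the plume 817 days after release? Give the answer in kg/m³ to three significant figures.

The peak of an instantaneous 1D plume sits at x = vt; there the Gaussian factor is 1 and C_max = M/(n_e·A·√(4πDt)), where n_e·A is the pore area the mass is dissolved in.
√(4πDt) = √(4π × 0.351 × 817) = 60.03 m, so C_max = 157/(0.44 × 95.3 × 60.03) = 0.0624 kg/m³.

0.0624 kg/m³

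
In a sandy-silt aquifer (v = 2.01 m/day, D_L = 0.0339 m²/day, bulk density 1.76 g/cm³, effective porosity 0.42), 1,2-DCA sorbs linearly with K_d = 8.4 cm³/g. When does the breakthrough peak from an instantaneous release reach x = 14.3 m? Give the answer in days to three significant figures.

Retardation factor R = 1 + ρ_b·K_d/n = 1 + 1.76 × 8.4/0.42 = 36.20.
Sorption retards both mechanisms: v_R = v/R = 0.05552 m/day, D_R = D/R = 0.0009365 m²/day.
Peak time from v_R²t² + 2D_R t − x² = 0: t = (√(D_R² + v_R²x²) − D_R)/v_R².
√(D_R² + v_R²x²) = √(0.0009365² + 0.05552² × 14.3²) = 0.7939; v_R² = 0.003082.
t = (0.7939 − 0.0009365)/0.003082 = 257 days.

257 days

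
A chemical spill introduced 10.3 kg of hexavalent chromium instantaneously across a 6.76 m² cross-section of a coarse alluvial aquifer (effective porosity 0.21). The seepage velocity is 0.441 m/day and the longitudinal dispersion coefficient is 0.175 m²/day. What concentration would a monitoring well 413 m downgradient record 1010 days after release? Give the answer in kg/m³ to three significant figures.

0.0348 kg/m³

For an instantaneous plane source, C(x,t) = M/(n_e·A·√(4πDt)) · exp(−(x−vt)²/(4Dt)), with n_e·A the pore (flow) area.
Plume center vt = 0.441 × 1010 = 445.41 m, so the well at 413 m is 32.41 m upgradient of the peak.
√(4πDt) = 47.13 m, giving peak height M/(n_e·A·√(4πDt)) = 10.3/(0.21 × 6.76 × 47.13) = 0.1539 kg/m³.
(x−vt)²/(4Dt) = (-32.41)²/(4 × 0.175 × 1010) = 1.486; exp(−1.486) = 0.2263.
C = 0.1539 × 0.2263 = 0.0348 kg/m³.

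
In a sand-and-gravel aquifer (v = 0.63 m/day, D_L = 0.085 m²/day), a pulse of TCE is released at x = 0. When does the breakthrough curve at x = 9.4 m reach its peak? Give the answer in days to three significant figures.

For the 1D instantaneous-source solution, setting ∂C/∂t = 0 at fixed x gives v²t² + 2Dt − x² = 0, so t = (√(D² + v²x²) − D)/v².
√(D² + v²x²) = √(0.085² + 0.63² × 9.4²) = 5.923; v² = 0.3969.
t = (5.923 − 0.085)/0.3969 = 14.7 days (vs. the pure-advection estimate x/v = 14.9 d).

14.7 days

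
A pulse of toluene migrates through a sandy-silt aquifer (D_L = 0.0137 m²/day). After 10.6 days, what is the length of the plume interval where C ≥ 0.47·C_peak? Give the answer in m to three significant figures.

The plume is Gaussian with σ = √(2Dt) = √(2 × 0.0137 × 10.6) = 0.5389 m.
C/C_peak = exp(−Δx²/(2σ²)) = 0.47 ⇒ Δx = σ·√(−2 ln 0.47) = 0.5389 × 1.229 = 0.6623 m.
Width = 2Δx = 1.32 m.

1.32 m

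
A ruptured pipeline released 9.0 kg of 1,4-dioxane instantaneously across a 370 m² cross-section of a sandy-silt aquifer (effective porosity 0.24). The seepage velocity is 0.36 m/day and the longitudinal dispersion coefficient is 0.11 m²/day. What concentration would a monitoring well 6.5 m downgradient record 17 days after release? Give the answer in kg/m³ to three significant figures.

For an instantaneous plane source, C(x,t) = M/(n_e·A·√(4πDt)) · exp(−(x−vt)²/(4Dt)), with n_e·A the pore (flow) area.
Plume center vt = 0.36 × 17 = 6.12 m, so the well at 6.5 m is 0.38 m downgradient of the peak.
√(4πDt) = 4.848 m, giving peak height M/(n_e·A·√(4πDt)) = 9.0/(0.24 × 370 × 4.848) = 0.02091 kg/m³.
(x−vt)²/(4Dt) = (0.38)²/(4 × 0.11 × 17) = 0.01930; exp(−0.01930) = 0.9809.
C = 0.02091 × 0.9809 = 0.0205 kg/m³.

0.0205 kg/m³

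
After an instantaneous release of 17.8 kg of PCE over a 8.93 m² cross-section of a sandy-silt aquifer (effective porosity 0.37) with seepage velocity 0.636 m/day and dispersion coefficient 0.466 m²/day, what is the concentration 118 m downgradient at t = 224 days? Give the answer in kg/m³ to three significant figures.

0.0355 kg/m³

For an instantaneous plane source, C(x,t) = M/(n_e·A·√(4πDt)) · exp(−(x−vt)²/(4Dt)), with n_e·A the pore (flow) area.
Plume center vt = 0.636 × 224 = 142.464 m, so the well at 118 m is 24.464 m upgradient of the peak.
√(4πDt) = 36.22 m, giving peak height M/(n_e·A·√(4πDt)) = 17.8/(0.37 × 8.93 × 36.22) = 0.1487 kg/m³.
(x−vt)²/(4Dt) = (-24.464)²/(4 × 0.466 × 224) = 1.433; exp(−1.433) = 0.2386.
C = 0.1487 × 0.2386 = 0.0355 kg/m³.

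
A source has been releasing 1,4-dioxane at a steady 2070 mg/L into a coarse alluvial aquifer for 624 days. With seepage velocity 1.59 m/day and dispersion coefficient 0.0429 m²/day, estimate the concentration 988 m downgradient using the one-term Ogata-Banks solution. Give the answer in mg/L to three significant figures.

For a continuous step input, C/C₀ ≈ ½·erfc((x−vt)/(2√(Dt))).
vt = 1.59 × 624 = 992.16 m and 2√(Dt) = 2√(0.0429 × 624) = 10.35 m.
Argument (x−vt)/(2√(Dt)) = (988 − 992.16)/10.35 = -0.4019; ½·erfc(-0.4019) = 0.7151.
C = 2070 × 0.7151 = 1480 mg/L.

1480 mg/L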